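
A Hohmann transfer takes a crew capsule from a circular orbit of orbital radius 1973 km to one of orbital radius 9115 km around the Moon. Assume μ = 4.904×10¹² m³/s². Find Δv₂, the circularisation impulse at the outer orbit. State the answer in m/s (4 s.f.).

r₁ = 1973 km = 1.973×10⁶ m.
r₂ = 9115 km = 9.115×10⁶ m.
Transfer ellipse a_t = (r₁ + r₂)/2 = 5.544×10⁶ m.
At r₁: circular v_c1 = √(μ/r₁) = 1577 m/s; transfer-perilune v_p = √[μ(2/r₁ − 1/a_t)] = 2022 m/s.
At r₂: circular v_c2 = √(μ/r₂) = 733.5 m/s; transfer-apolune v_a = √[μ(2/r₂ − 1/a_t)] = 437.6 m/s.
Δv₂ = v_c2 − v_a = 295.9 m/s.

Δv ≈ 295.9 m/s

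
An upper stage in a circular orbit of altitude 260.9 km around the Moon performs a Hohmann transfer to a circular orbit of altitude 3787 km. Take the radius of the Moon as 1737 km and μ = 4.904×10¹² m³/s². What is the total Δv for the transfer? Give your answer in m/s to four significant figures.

r₁ = 1737 + 260.9 = 1997.9 km = 1.9979×10⁶ m.
r₂ = 1737 + 3787 = 5524.0 km = 5.5240×10⁶ m.
Transfer ellipse a_t = (r₁ + r₂)/2 = 3.761×10⁶ m.
At r₁: circular v_c1 = √(μ/r₁) = 1567 m/s; transfer-perilune v_p = √[μ(2/r₁ − 1/a_t)] = 1899 m/s.
Δv₁ = v_p − v_c1 = 332.0 m/s.
At r₂: circular v_c2 = √(μ/r₂) = 942.2 m/s; transfer-apolune v_a = √[μ(2/r₂ − 1/a_t)] = 686.7 m/s.
Δv₂ = v_c2 − v_a = 255.5 m/s.
Total Δv = Δv₁ + Δv₂ = 587.5 m/s.

Δv_total ≈ 587.5 m/s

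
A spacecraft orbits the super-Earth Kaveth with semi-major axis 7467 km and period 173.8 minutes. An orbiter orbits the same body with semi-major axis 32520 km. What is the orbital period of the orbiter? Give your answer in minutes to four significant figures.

T₂ ≈ 1580 minutes

Kepler's third law: T² ∝ a³, so T₂ = T₁ (a₂/a₁)^(3/2).
a₂/a₁ = 4.355, (a₂/a₁)^(3/2) = 9.089.
T₂ = 173.8 × 9.089 = 1580 minutes.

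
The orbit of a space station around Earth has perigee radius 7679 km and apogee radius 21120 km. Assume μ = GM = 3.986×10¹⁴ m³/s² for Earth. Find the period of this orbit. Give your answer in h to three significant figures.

Semi-major axis a = (r_p + r_a)/2 = (7679.0 + 21120)/2 = 14400 km = 1.440×10⁷ m.
By Kepler's third law T = 2π√(a³/μ) = 2π × 2.737×10³ = 1.720×10⁴ s.
= 4.777 h.

T ≈ 4.78 h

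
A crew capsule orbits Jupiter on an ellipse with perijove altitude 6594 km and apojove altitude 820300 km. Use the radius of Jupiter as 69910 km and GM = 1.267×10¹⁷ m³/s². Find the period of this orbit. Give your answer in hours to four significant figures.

T ≈ 52.11 hours

r_p = 69910 + 6594 = 76504 km = 7.6504×10⁷ m.
r_a = 69910 + 820300 = 890210 km = 8.9021×10⁸ m.
Semi-major axis a = (r_p + r_a)/2 = (76504 + 8.9021×10⁵)/2 = 4.8336×10⁵ km = 4.834×10⁸ m.
By Kepler's third law T = 2π√(a³/μ) = 2π × 2.985×10⁴ = 1.876×10⁵ s.
= 52.11 hours.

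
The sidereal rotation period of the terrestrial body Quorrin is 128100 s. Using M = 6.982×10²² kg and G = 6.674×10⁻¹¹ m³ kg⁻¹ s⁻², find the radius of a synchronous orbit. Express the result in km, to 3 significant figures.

μ = GM = 6.674×10⁻¹¹ × 6.982×10²² = 4.660×10¹² m³/s².
A synchronous orbit has period T, so by Kepler's third law a = (μT²/4π²)^(1/3).
μT²/4π² = 4.660×10¹² × (1.281×10⁵)² / 39.48 = 1.937×10²¹ m³.
a = 1.247×10⁷ m = 12465 km.

r_sync ≈ 12500 km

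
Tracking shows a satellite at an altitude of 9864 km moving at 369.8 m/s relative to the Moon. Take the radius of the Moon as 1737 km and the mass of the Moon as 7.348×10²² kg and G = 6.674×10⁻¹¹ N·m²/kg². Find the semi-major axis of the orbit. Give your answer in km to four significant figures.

a ≈ 6920 km

μ = GM = 6.674×10⁻¹¹ × 7.348×10²² = 4.904×10¹² m³/s².
r = 1737 + 9864 = 11601 km = 1.160×10⁷ m.
Specific orbital energy ε = v²/2 − μ/r = (369.8)²/2 − 4.904×10¹²/1.160×10⁷ = -3.544×10⁵ J/kg.
Since ε = −μ/(2a), a = −μ/(2ε) = 6.920×10⁶ m = 6919.8 km.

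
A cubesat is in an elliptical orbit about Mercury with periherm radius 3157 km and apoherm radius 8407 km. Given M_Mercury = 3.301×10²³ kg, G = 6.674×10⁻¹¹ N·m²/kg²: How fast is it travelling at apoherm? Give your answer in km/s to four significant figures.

μ = GM = 6.674×10⁻¹¹ × 3.301×10²³ = 2.203×10¹³ m³/s².
Semi-major axis a = (r_p + r_a)/2 = 5782.0 km = 5.782×10⁶ m.
Vis-viva: v² = μ(2/r − 1/a) = 2.203×10¹³ × (2.379×10⁻⁷ − 1.730×10⁻⁷) = 1.431×10⁶ m²/s².
v = 1196 m/s = 1.196 km/s.

v ≈ 1.196 km/s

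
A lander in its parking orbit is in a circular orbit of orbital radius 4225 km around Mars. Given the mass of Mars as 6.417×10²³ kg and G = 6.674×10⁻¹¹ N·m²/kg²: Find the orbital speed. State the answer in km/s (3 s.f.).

μ = GM = 6.674×10⁻¹¹ × 6.417×10²³ = 4.283×10¹³ m³/s².
r = 4225 km = 4.225×10⁶ m.
For a circular orbit v = √(μ/r) = √(4.283×10¹³ / 4.225×10⁶) = √(1.014×10⁷) = 3184 m/s.
That is 3.184 km/s.

v ≈ 3.18 km/s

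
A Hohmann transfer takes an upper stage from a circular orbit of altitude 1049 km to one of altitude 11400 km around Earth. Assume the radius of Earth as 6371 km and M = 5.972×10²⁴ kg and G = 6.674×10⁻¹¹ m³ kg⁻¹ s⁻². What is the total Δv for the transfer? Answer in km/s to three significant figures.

Δv_total ≈ 2.48 km/s

μ = GM = 6.674×10⁻¹¹ × 5.972×10²⁴ = 3.986×10¹⁴ m³/s².
r₁ = 6371 + 1049 = 7420.0 km = 7.4200×10⁶ m.
r₂ = 6371 + 11400 = 17771 km = 1.7771×10⁷ m.
Transfer ellipse a_t = (r₁ + r₂)/2 = 1.260×10⁷ m.
At r₁: circular v_c1 = √(μ/r₁) = 7329 m/s; transfer-perigee v_p = √[μ(2/r₁ − 1/a_t)] = 8706 m/s.
Δv₁ = v_p − v_c1 = 1377 m/s.
At r₂: circular v_c2 = √(μ/r₂) = 4736 m/s; transfer-apogee v_a = √[μ(2/r₂ − 1/a_t)] = 3635 m/s.
Δv₂ = v_c2 − v_a = 1101 m/s.
Total Δv = Δv₁ + Δv₂ = 2477 m/s = 2.477 km/s.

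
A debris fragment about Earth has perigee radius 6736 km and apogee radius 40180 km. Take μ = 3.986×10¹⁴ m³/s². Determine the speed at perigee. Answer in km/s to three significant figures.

Semi-major axis a = (r_p + r_a)/2 = 23458 km = 2.346×10⁷ m.
Vis-viva: v² = μ(2/r − 1/a) = 3.986×10¹⁴ × (2.969×10⁻⁷ − 4.263×10⁻⁸) = 1.014×10⁸ m²/s².
v = 10070 m/s = 10.07 km/s.

v ≈ 10.1 km/s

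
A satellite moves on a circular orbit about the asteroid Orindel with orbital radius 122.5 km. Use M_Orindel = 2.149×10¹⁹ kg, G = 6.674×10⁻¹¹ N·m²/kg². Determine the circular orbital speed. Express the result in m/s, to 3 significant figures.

μ = GM = 6.674×10⁻¹¹ × 2.149×10¹⁹ = 1.434×10⁹ m³/s².
r = 122.5 km = 1.225×10⁵ m.
For a circular orbit v = √(μ/r) = √(1.434×10⁹ / 1.225×10⁵) = √(1.171×10⁴) = 108.2 m/s.

v ≈ 108 m/s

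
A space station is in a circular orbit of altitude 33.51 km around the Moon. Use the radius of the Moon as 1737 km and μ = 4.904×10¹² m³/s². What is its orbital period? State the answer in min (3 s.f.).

r = 1737 + 33.51 = 1770.5 km = 1.7705×10⁶ m.
Kepler's third law: T = 2π√(r³/μ) = 2π√((1.771×10⁶)³ / 4.904×10¹²).
r³/μ = 1.132×10⁶ s², so T = 2π × 1.064×10³ = 6.684×10³ s.
Converting: 6.684×10³ s ÷ 60.00 = 111.4 min.

T ≈ 111 min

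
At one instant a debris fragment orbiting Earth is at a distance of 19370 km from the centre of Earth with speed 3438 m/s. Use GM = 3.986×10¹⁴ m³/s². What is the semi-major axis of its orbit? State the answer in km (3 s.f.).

a ≈ 13600 km

r = 1.937×10⁷ m.
Vis-viva rearranged: 1/a = 2/r − v²/μ = 1.033×10⁻⁷ − 2.965×10⁻⁸ = 7.360×10⁻⁸ m⁻¹.
a = 1.359×10⁷ m = 13587 km.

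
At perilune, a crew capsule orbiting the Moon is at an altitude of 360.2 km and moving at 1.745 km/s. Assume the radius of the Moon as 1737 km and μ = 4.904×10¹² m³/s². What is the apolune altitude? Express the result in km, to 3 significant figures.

apolune altitude ≈ 2180 km

r_p = 1737 + 360.2 = 2097.2 km = 2.097×10⁶ m.
Specific energy ε = v²/2 − μ/r = -8.158×10⁵ J/kg, so a = −μ/(2ε) = 3.005×10⁶ m.
The apsides satisfy r_p + r_a = 2a, so the apolune radius is 2a − r_p = 3.914×10⁶ m = 3913.8 km.
Apolune altitude = 3913.8 − 1737 = 2176.8 km.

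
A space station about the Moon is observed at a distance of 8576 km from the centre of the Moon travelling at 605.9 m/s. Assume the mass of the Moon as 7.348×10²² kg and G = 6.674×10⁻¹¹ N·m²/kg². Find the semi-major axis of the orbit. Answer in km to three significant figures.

μ = GM = 6.674×10⁻¹¹ × 7.348×10²² = 4.904×10¹² m³/s².
r = 8.576×10⁶ m.
Vis-viva rearranged: 1/a = 2/r − v²/μ = 2.332×10⁻⁷ − 7.486×10⁻⁸ = 1.583×10⁻⁷ m⁻¹.
a = 6.315×10⁶ m = 6315.1 km.

a ≈ 6320 km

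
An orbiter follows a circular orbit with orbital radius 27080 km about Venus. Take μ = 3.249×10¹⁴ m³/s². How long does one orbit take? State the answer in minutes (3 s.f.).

r = 27080 km = 2.708×10⁷ m.
Kepler's third law: T = 2π√(r³/μ) = 2π√((2.708×10⁷)³ / 3.249×10¹⁴).
r³/μ = 6.112×10⁷ s², so T = 2π × 7.818×10³ = 4.912×10⁴ s.
Converting: 4.912×10⁴ s ÷ 60.00 = 818.7 minutes.

T ≈ 819 minutes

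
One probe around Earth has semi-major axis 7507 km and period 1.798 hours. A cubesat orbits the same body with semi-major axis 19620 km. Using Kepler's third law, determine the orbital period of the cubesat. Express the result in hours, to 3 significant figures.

Kepler's third law: T² ∝ a³, so T₂ = T₁ (a₂/a₁)^(3/2).
a₂/a₁ = 2.614, (a₂/a₁)^(3/2) = 4.225.
T₂ = 1.798 × 4.225 = 7.597 hours.

T₂ ≈ 7.60 hours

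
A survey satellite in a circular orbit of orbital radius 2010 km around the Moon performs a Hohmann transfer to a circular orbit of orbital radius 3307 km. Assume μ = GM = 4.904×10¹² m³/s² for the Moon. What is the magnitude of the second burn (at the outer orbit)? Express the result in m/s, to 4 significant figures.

Δv ≈ 158.9 m/s

r₁ = 2010 km = 2.010×10⁶ m.
r₂ = 3307 km = 3.307×10⁶ m.
Transfer ellipse a_t = (r₁ + r₂)/2 = 2.658×10⁶ m.
At r₁: circular v_c1 = √(μ/r₁) = 1562 m/s; transfer-perilune v_p = √[μ(2/r₁ − 1/a_t)] = 1742 m/s.
At r₂: circular v_c2 = √(μ/r₂) = 1218 m/s; transfer-apolune v_a = √[μ(2/r₂ − 1/a_t)] = 1059 m/s.
Δv₂ = v_c2 − v_a = 158.9 m/s.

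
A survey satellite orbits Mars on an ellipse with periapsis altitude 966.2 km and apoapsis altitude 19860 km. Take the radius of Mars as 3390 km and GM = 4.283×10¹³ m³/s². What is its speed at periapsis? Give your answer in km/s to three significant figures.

r_p = 3390 + 966.2 = 4356.2 km = 4.3562×10⁶ m.
r_a = 3390 + 19860 = 23250 km = 2.3250×10⁷ m.
Semi-major axis a = (r_p + r_a)/2 = 13803 km = 1.380×10⁷ m.
Vis-viva: v² = μ(2/r − 1/a) = 4.283×10¹³ × (4.591×10⁻⁷ − 7.245×10⁻⁸) = 1.656×10⁷ m²/s².
v = 4070 m/s = 4.070 km/s.

v ≈ 4.07 km/s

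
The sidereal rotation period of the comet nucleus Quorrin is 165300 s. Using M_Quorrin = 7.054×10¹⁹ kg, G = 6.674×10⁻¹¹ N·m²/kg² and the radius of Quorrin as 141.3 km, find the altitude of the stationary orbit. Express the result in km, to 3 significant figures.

μ = GM = 6.674×10⁻¹¹ × 7.054×10¹⁹ = 4.708×10⁹ m³/s².
A synchronous orbit has period T, so by Kepler's third law a = (μT²/4π²)^(1/3).
μT²/4π² = 4.708×10⁹ × (1.653×10⁵)² / 39.48 = 3.258×10¹⁸ m³.
a = 1.483×10⁶ m = 1482.5 km.
Altitude h = a − R = 1482.5 − 141.3 = 1341.2 km.

h_sync ≈ 1340 km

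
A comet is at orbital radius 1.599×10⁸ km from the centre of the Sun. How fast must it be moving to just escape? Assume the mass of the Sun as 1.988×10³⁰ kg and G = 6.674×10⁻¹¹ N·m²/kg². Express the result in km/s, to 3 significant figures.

v_esc ≈ 40.7 km/s

μ = GM = 6.674×10⁻¹¹ × 1.988×10³⁰ = 1.327×10²⁰ m³/s².
r = 1.599×10⁸ km = 1.599×10¹¹ m.
Escape speed v_esc = √(2μ/r) = √(2 × 1.327×10²⁰ / 1.599×10¹¹) = √(1.660×10⁹) = 40740 m/s.
= 40.74 km/s.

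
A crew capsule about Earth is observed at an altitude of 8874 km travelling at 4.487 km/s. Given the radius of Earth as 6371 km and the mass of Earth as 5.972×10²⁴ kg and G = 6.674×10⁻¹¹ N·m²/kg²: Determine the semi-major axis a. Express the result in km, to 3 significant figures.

a ≈ 12400 km

μ = GM = 6.674×10⁻¹¹ × 5.972×10²⁴ = 3.986×10¹⁴ m³/s².
r = 6371 + 8874 = 15245 km = 1.524×10⁷ m.
Vis-viva rearranged: 1/a = 2/r − v²/μ = 1.312×10⁻⁷ − 5.051×10⁻⁸ = 8.068×10⁻⁸ m⁻¹.
a = 1.240×10⁷ m = 12395 km.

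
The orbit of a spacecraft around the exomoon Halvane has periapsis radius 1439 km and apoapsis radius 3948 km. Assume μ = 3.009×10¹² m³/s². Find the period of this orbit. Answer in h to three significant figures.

T ≈ 4.45 h

Semi-major axis a = (r_p + r_a)/2 = (1439.0 + 3948.0)/2 = 2693.5 km = 2.694×10⁶ m.
By Kepler's third law T = 2π√(a³/μ) = 2π × 2.548×10³ = 1.601×10⁴ s.
= 4.448 h.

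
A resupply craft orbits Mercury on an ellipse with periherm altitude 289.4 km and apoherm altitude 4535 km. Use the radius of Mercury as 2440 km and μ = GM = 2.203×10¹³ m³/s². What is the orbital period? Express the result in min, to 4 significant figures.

T ≈ 238.5 min

r_p = 2440 + 289.4 = 2729.4 km = 2.7294×10⁶ m.
r_a = 2440 + 4535 = 6975.0 km = 6.9750×10⁶ m.
Semi-major axis a = (r_p + r_a)/2 = (2729.4 + 6975.0)/2 = 4852.2 km = 4.852×10⁶ m.
By Kepler's third law T = 2π√(a³/μ) = 2π × 2.277×10³ = 1.431×10⁴ s.
= 238.5 min.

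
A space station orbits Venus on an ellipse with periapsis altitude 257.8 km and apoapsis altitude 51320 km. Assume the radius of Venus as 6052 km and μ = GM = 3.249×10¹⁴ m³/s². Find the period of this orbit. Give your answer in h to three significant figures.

r_p = 6052 + 257.8 = 6309.8 km = 6.3098×10⁶ m.
r_a = 6052 + 51320 = 57372 km = 5.7372×10⁷ m.
Semi-major axis a = (r_p + r_a)/2 = (6309.8 + 57372)/2 = 31841 km = 3.184×10⁷ m.
By Kepler's third law T = 2π√(a³/μ) = 2π × 9.968×10³ = 6.263×10⁴ s.
= 17.40 h.

T ≈ 17.4 h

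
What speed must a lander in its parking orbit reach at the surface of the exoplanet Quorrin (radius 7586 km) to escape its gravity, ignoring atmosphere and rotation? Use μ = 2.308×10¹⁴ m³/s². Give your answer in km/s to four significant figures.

r = R = 7.586×10⁶ m.
Escape speed v_esc = √(2μ/r) = √(2 × 2.308×10¹⁴ / 7.586×10⁶) = √(6.085×10⁷) = 7801 m/s.
= 7.801 km/s.

v_esc ≈ 7.801 km/s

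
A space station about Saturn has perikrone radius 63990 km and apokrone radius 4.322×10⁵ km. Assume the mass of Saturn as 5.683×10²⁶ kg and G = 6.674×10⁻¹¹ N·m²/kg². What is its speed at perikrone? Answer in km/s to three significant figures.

μ = GM = 6.674×10⁻¹¹ × 5.683×10²⁶ = 3.793×10¹⁶ m³/s².
Semi-major axis a = (r_p + r_a)/2 = 2.4810×10⁵ km = 2.481×10⁸ m.
Vis-viva: v² = μ(2/r − 1/a) = 3.793×10¹⁶ × (3.125×10⁻⁸ − 4.031×10⁻⁹) = 1.033×10⁹ m²/s².
v = 32130 m/s = 32.13 km/s.

v ≈ 32.1 km/s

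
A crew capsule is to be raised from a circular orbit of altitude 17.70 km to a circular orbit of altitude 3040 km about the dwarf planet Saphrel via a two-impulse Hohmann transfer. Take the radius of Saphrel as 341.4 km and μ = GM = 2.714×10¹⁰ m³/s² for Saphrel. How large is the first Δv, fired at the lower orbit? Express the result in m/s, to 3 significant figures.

r₁ = 341.4 + 17.70 = 359.10 km = 3.5910×10⁵ m.
r₂ = 341.4 + 3040 = 3381.4 km = 3.3814×10⁶ m.
Transfer ellipse a_t = (r₁ + r₂)/2 = 1.870×10⁶ m.
At r₁: circular v_c1 = √(μ/r₁) = 274.9 m/s; transfer-periapsis v_p = √[μ(2/r₁ − 1/a_t)] = 369.7 m/s.
Δv₁ = v_p − v_c1 = 94.74 m/s.

Δv ≈ 94.7 m/s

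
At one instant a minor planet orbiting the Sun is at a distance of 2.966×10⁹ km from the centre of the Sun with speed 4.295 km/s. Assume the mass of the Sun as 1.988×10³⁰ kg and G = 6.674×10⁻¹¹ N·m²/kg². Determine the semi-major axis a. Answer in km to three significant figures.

a ≈ 1.87×10⁹ km

μ = GM = 6.674×10⁻¹¹ × 1.988×10³⁰ = 1.327×10²⁰ m³/s².
r = 2.966×10¹² m.
Vis-viva rearranged: 1/a = 2/r − v²/μ = 6.743×10⁻¹³ − 1.390×10⁻¹³ = 5.353×10⁻¹³ m⁻¹.
a = 1.868×10¹² m = 1.8682×10⁹ km.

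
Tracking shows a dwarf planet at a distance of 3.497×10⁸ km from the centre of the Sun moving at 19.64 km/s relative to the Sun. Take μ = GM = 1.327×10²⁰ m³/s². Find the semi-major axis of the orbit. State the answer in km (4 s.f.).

a ≈ 3.556×10⁸ km

r = 3.497×10¹¹ m.
Specific orbital energy ε = v²/2 − μ/r = (19640)²/2 − 1.327×10²⁰/3.497×10¹¹ = -1.866×10⁸ J/kg.
Since ε = −μ/(2a), a = −μ/(2ε) = 3.556×10¹¹ m = 3.5557×10⁸ km.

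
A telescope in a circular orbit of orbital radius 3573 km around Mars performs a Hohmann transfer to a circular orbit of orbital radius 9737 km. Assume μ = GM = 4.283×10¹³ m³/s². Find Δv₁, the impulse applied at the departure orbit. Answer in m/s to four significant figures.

Δv ≈ 725.7 m/s

r₁ = 3573 km = 3.573×10⁶ m.
r₂ = 9737 km = 9.737×10⁶ m.
Transfer ellipse a_t = (r₁ + r₂)/2 = 6.655×10⁶ m.
At r₁: circular v_c1 = √(μ/r₁) = 3462 m/s; transfer-periapsis v_p = √[μ(2/r₁ − 1/a_t)] = 4188 m/s.
Δv₁ = v_p − v_c1 = 725.7 m/s.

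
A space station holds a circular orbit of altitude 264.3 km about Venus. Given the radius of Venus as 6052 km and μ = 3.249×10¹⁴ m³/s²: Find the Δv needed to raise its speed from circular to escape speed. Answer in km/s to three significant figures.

r = 6052 + 264.3 = 6316.3 km = 6.3163×10⁶ m.
Circular speed v_c = √(μ/r) = 7172 m/s.
Escape speed v_esc = √(2μ/r) = √2 × v_c = 10140 m/s.
Δv = v_esc − v_c = 2971 m/s = 2.971 km/s.

Δv ≈ 2.97 km/s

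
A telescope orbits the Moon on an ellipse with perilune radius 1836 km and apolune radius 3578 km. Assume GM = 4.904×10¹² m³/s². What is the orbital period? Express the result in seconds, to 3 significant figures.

T ≈ 12600 seconds

Semi-major axis a = (r_p + r_a)/2 = (1836.0 + 3578.0)/2 = 2707.0 km = 2.707×10⁶ m.
By Kepler's third law T = 2π√(a³/μ) = 2π × 2.011×10³ = 1.264×10⁴ s.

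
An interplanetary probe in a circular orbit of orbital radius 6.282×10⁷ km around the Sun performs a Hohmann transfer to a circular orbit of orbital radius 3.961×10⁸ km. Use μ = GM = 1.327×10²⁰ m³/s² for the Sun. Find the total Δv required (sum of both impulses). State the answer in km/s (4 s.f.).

Δv_total ≈ 23.15 km/s

r₁ = 6.282×10⁷ km = 6.282×10¹⁰ m.
r₂ = 3.961×10⁸ km = 3.961×10¹¹ m.
Transfer ellipse a_t = (r₁ + r₂)/2 = 2.295×10¹¹ m.
At r₁: circular v_c1 = √(μ/r₁) = 45960 m/s; transfer-perihelion v_p = √[μ(2/r₁ − 1/a_t)] = 60390 m/s.
Δv₁ = v_p − v_c1 = 14430 m/s.
At r₂: circular v_c2 = √(μ/r₂) = 18300 m/s; transfer-aphelion v_a = √[μ(2/r₂ − 1/a_t)] = 9577 m/s.
Δv₂ = v_c2 − v_a = 8726 m/s.
Total Δv = Δv₁ + Δv₂ = 23150 m/s = 23.15 km/s.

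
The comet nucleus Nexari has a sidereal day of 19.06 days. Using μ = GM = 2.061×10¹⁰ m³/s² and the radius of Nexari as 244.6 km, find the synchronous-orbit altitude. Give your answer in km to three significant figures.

T = 19.06 days = 1.647×10⁶ s.
A synchronous orbit has period T, so by Kepler's third law a = (μT²/4π²)^(1/3).
μT²/4π² = 2.061×10¹⁰ × (1.647×10⁶)² / 39.48 = 1.416×10²¹ m³.
a = 1.123×10⁷ m = 11229 km.
Altitude h = a − R = 11229 − 244.6 = 10984 km.

h_sync ≈ 11000 km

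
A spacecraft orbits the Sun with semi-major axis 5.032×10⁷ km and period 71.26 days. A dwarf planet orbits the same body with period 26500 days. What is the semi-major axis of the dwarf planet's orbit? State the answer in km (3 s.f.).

Kepler's third law: a³ ∝ T², so a₂ = a₁ (T₂/T₁)^(2/3).
T₂/T₁ = 371.9, (T₂/T₁)^(2/3) = 51.71.
a₂ = 5.032×10⁷ × 51.71 = 2.602×10⁹ km.

a₂ ≈ 2.60×10⁹ km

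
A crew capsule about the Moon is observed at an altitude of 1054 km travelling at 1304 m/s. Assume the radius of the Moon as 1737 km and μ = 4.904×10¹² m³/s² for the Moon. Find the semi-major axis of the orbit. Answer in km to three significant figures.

r = 1737 + 1054 = 2791.0 km = 2.791×10⁶ m.
Vis-viva rearranged: 1/a = 2/r − v²/μ = 7.166×10⁻⁷ − 3.467×10⁻⁷ = 3.698×10⁻⁷ m⁻¹.
a = 2.704×10⁶ m = 2703.8 km.

a ≈ 2700 km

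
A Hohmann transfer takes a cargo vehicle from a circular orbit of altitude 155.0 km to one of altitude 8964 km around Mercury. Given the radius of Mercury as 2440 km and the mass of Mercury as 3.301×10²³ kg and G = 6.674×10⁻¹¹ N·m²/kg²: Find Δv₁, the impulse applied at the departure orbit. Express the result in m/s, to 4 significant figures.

μ = GM = 6.674×10⁻¹¹ × 3.301×10²³ = 2.203×10¹³ m³/s².
r₁ = 2440 + 155.0 = 2595.0 km = 2.5950×10⁶ m.
r₂ = 2440 + 8964 = 11404 km = 1.1404×10⁷ m.
Transfer ellipse a_t = (r₁ + r₂)/2 = 7.000×10⁶ m.
At r₁: circular v_c1 = √(μ/r₁) = 2914 m/s; transfer-periherm v_p = √[μ(2/r₁ − 1/a_t)] = 3719 m/s.
Δv₁ = v_p − v_c1 = 805.4 m/s.

Δv ≈ 805.4 m/s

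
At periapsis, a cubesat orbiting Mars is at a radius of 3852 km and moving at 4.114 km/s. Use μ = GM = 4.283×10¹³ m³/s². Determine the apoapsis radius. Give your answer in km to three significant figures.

apoapsis radius ≈ 12300 km

r_p = 3.852×10⁶ m.
Specific energy ε = v²/2 − μ/r = -2.656×10⁶ J/kg, so a = −μ/(2ε) = 8.062×10⁶ m.
The apsides satisfy r_p + r_a = 2a, so the apoapsis radius is 2a − r_p = 1.227×10⁷ m = 12271 km.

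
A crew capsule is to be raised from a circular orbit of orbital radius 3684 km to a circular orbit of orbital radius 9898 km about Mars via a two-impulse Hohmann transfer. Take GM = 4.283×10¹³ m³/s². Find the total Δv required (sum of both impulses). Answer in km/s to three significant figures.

Δv_total ≈ 1.25 km/s

r₁ = 3684 km = 3.684×10⁶ m.
r₂ = 9898 km = 9.898×10⁶ m.
Transfer ellipse a_t = (r₁ + r₂)/2 = 6.791×10⁶ m.
At r₁: circular v_c1 = √(μ/r₁) = 3410 m/s; transfer-periapsis v_p = √[μ(2/r₁ − 1/a_t)] = 4116 m/s.
Δv₁ = v_p − v_c1 = 706.7 m/s.
At r₂: circular v_c2 = √(μ/r₂) = 2080 m/s; transfer-apoapsis v_a = √[μ(2/r₂ − 1/a_t)] = 1532 m/s.
Δv₂ = v_c2 − v_a = 548.1 m/s.
Total Δv = Δv₁ + Δv₂ = 1255 m/s = 1.255 km/s.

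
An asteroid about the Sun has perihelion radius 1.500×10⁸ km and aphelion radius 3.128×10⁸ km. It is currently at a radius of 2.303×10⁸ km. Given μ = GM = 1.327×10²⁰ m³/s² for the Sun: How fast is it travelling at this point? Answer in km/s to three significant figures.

Semi-major axis a = (r_p + r_a)/2 = 2.3140×10⁸ km = 2.314×10¹¹ m.
Vis-viva: v² = μ(2/r − 1/a) = 1.327×10²⁰ × (8.684×10⁻¹² − 4.322×10⁻¹²) = 5.789×10⁸ m²/s².
v = 24060 m/s = 24.06 km/s.

v ≈ 24.1 km/s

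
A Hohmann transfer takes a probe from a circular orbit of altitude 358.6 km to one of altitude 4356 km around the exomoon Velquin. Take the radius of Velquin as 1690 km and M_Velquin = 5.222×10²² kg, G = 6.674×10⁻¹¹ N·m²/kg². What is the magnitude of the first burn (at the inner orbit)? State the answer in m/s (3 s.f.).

Δv ≈ 290 m/s

μ = GM = 6.674×10⁻¹¹ × 5.222×10²² = 3.485×10¹² m³/s².
r₁ = 1690 + 358.6 = 2048.6 km = 2.0486×10⁶ m.
r₂ = 1690 + 4356 = 6046.0 km = 6.0460×10⁶ m.
Transfer ellipse a_t = (r₁ + r₂)/2 = 4.047×10⁶ m.
At r₁: circular v_c1 = √(μ/r₁) = 1304 m/s; transfer-periapsis v_p = √[μ(2/r₁ − 1/a_t)] = 1594 m/s.
Δv₁ = v_p − v_c1 = 289.9 m/s.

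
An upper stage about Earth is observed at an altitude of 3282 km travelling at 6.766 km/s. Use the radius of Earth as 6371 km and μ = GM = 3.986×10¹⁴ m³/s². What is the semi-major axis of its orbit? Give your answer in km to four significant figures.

a ≈ 10830 km

r = 6371 + 3282 = 9653.0 km = 9.653×10⁶ m.
Specific orbital energy ε = v²/2 − μ/r = (6766)²/2 − 3.986×10¹⁴/9.653×10⁶ = -1.840×10⁷ J/kg.
Since ε = −μ/(2a), a = −μ/(2ε) = 1.083×10⁷ m = 10829 km.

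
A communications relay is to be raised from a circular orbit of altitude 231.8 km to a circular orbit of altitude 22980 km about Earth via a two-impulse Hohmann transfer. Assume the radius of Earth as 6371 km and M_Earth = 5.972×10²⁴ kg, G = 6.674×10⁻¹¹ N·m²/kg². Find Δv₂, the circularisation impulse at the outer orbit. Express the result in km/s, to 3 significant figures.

μ = GM = 6.674×10⁻¹¹ × 5.972×10²⁴ = 3.986×10¹⁴ m³/s².
r₁ = 6371 + 231.8 = 6602.8 km = 6.6028×10⁶ m.
r₂ = 6371 + 22980 = 29351 km = 2.9351×10⁷ m.
Transfer ellipse a_t = (r₁ + r₂)/2 = 1.798×10⁷ m.
At r₁: circular v_c1 = √(μ/r₁) = 7769 m/s; transfer-perigee v_p = √[μ(2/r₁ − 1/a_t)] = 9928 m/s.
At r₂: circular v_c2 = √(μ/r₂) = 3685 m/s; transfer-apogee v_a = √[μ(2/r₂ − 1/a_t)] = 2233 m/s.
Δv₂ = v_c2 − v_a = 1452 m/s.
= 1.452 km/s.

Δv ≈ 1.45 km/s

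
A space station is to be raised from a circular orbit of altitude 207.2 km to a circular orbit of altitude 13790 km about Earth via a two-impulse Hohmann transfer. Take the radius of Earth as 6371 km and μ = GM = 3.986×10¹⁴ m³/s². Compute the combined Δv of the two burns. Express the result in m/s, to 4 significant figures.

Δv_total ≈ 3102 m/s

r₁ = 6371 + 207.2 = 6578.2 km = 6.5782×10⁶ m.
r₂ = 6371 + 13790 = 20161 km = 2.0161×10⁷ m.
Transfer ellipse a_t = (r₁ + r₂)/2 = 1.337×10⁷ m.
At r₁: circular v_c1 = √(μ/r₁) = 7784 m/s; transfer-perigee v_p = √[μ(2/r₁ − 1/a_t)] = 9559 m/s.
Δv₁ = v_p − v_c1 = 1775 m/s.
At r₂: circular v_c2 = √(μ/r₂) = 4446 m/s; transfer-apogee v_a = √[μ(2/r₂ − 1/a_t)] = 3119 m/s.
Δv₂ = v_c2 − v_a = 1328 m/s.
Total Δv = Δv₁ + Δv₂ = 3102 m/s.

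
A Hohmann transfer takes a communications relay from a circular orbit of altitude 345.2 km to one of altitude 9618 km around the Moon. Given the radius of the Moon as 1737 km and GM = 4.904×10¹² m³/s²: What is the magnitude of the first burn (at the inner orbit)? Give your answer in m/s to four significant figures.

Δv ≈ 460.4 m/s

r₁ = 1737 + 345.2 = 2082.2 km = 2.0822×10⁶ m.
r₂ = 1737 + 9618 = 11355 km = 1.1355×10⁷ m.
Transfer ellipse a_t = (r₁ + r₂)/2 = 6.719×10⁶ m.
At r₁: circular v_c1 = √(μ/r₁) = 1535 m/s; transfer-perilune v_p = √[μ(2/r₁ − 1/a_t)] = 1995 m/s.
Δv₁ = v_p − v_c1 = 460.4 m/s.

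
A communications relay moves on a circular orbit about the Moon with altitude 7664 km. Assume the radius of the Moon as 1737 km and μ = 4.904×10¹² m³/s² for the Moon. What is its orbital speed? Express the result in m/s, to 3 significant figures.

r = 1737 + 7664 = 9401.0 km = 9.4010×10⁶ m.
For a circular orbit v = √(μ/r) = √(4.904×10¹² / 9.401×10⁶) = √(5.216×10⁵) = 722.3 m/s.

v ≈ 722 m/s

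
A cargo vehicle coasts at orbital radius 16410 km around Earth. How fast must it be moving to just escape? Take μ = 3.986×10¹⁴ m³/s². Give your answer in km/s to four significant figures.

r = 16410 km = 1.641×10⁷ m.
Escape speed v_esc = √(2μ/r) = √(2 × 3.986×10¹⁴ / 1.641×10⁷) = √(4.858×10⁷) = 6970 m/s.
= 6.970 km/s.

v_esc ≈ 6.970 km/s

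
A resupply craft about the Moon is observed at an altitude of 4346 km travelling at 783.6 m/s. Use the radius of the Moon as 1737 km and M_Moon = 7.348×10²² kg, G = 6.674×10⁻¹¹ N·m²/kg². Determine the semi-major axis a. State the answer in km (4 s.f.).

a ≈ 4912 km

μ = GM = 6.674×10⁻¹¹ × 7.348×10²² = 4.904×10¹² m³/s².
r = 1737 + 4346 = 6083.0 km = 6.083×10⁶ m.
Specific orbital energy ε = v²/2 − μ/r = (783.6)²/2 − 4.904×10¹²/6.083×10⁶ = -4.992×10⁵ J/kg.
Since ε = −μ/(2a), a = −μ/(2ε) = 4.912×10⁶ m = 4912.2 km.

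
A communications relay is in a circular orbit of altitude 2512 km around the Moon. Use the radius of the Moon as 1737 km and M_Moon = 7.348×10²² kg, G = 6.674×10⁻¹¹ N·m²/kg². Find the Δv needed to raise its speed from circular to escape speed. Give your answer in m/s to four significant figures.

μ = GM = 6.674×10⁻¹¹ × 7.348×10²² = 4.904×10¹² m³/s².
r = 1737 + 2512 = 4249.0 km = 4.2490×10⁶ m.
Circular speed v_c = √(μ/r) = 1074 m/s.
Escape speed v_esc = √(2μ/r) = √2 × v_c = 1519 m/s.
Δv = v_esc − v_c = 445.0 m/s.

Δv ≈ 445.0 m/s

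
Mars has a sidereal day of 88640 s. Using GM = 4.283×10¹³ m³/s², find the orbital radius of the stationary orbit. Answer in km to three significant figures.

r_sync ≈ 20400 km

A synchronous orbit has period T, so by Kepler's third law a = (μT²/4π²)^(1/3).
μT²/4π² = 4.283×10¹³ × (8.864×10⁴)² / 39.48 = 8.524×10²¹ m³.
a = 2.043×10⁷ m = 20428 km.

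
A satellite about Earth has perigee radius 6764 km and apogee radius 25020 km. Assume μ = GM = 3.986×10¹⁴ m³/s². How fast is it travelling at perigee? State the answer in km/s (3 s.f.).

v ≈ 9.63 km/s

Semi-major axis a = (r_p + r_a)/2 = 15892 km = 1.589×10⁷ m.
Vis-viva: v² = μ(2/r − 1/a) = 3.986×10¹⁴ × (2.957×10⁻⁷ − 6.292×10⁻⁸) = 9.278×10⁷ m²/s².
v = 9632 m/s = 9.632 km/s.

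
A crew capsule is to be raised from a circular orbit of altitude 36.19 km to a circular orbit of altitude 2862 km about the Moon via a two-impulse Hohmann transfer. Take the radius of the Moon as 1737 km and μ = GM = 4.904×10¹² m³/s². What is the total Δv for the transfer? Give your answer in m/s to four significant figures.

r₁ = 1737 + 36.19 = 1773.2 km = 1.7732×10⁶ m.
r₂ = 1737 + 2862 = 4599.0 km = 4.5990×10⁶ m.
Transfer ellipse a_t = (r₁ + r₂)/2 = 3.186×10⁶ m.
At r₁: circular v_c1 = √(μ/r₁) = 1663 m/s; transfer-perilune v_p = √[μ(2/r₁ − 1/a_t)] = 1998 m/s.
Δv₁ = v_p − v_c1 = 335.0 m/s.
At r₂: circular v_c2 = √(μ/r₂) = 1033 m/s; transfer-apolune v_a = √[μ(2/r₂ − 1/a_t)] = 770.4 m/s.
Δv₂ = v_c2 − v_a = 262.3 m/s.
Total Δv = Δv₁ + Δv₂ = 597.3 m/s.

Δv_total ≈ 597.3 m/s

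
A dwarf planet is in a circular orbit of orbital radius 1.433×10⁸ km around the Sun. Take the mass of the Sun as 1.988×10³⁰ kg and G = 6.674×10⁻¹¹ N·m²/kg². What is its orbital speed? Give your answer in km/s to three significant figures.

μ = GM = 6.674×10⁻¹¹ × 1.988×10³⁰ = 1.327×10²⁰ m³/s².
r = 1.433×10⁸ km = 1.433×10¹¹ m.
For a circular orbit v = √(μ/r) = √(1.327×10²⁰ / 1.433×10¹¹) = √(9.259×10⁸) = 30430 m/s.
That is 30.43 km/s.

v ≈ 30.4 km/s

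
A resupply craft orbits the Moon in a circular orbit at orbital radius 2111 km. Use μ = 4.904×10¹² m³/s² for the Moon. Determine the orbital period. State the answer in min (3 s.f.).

r = 2111 km = 2.111×10⁶ m.
Kepler's third law: T = 2π√(r³/μ) = 2π√((2.111×10⁶)³ / 4.904×10¹²).
r³/μ = 1.918×10⁶ s², so T = 2π × 1.385×10³ = 8.702×10³ s.
Converting: 8.702×10³ s ÷ 60.00 = 145.0 min.

T ≈ 145 min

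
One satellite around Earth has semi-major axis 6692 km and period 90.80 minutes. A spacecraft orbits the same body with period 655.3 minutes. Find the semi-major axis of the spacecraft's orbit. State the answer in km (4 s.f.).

Kepler's third law: a³ ∝ T², so a₂ = a₁ (T₂/T₁)^(2/3).
T₂/T₁ = 7.217, (T₂/T₁)^(2/3) = 3.735.
a₂ = 6692 × 3.735 = 24990 km.

a₂ ≈ 24990 km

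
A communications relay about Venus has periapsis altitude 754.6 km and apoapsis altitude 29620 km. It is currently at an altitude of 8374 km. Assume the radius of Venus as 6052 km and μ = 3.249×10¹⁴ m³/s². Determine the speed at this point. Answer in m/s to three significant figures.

r_p = 6052 + 754.6 = 6806.6 km = 6.8066×10⁶ m.
r_a = 6052 + 29620 = 35672 km = 3.5672×10⁷ m.
r = 6052 + 8374 = 14426 km = 1.443×10⁷ m.
Semi-major axis a = (r_p + r_a)/2 = 21239 km = 2.124×10⁷ m.
Vis-viva: v² = μ(2/r − 1/a) = 3.249×10¹⁴ × (1.386×10⁻⁷ − 4.708×10⁻⁸) = 2.975×10⁷ m²/s².
v = 5454 m/s.

v ≈ 5450 m/s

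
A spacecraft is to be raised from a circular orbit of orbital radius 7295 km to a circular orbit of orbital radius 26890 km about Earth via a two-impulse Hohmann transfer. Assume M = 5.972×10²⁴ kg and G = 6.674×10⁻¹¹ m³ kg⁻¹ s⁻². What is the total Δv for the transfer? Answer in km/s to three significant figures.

μ = GM = 6.674×10⁻¹¹ × 5.972×10²⁴ = 3.986×10¹⁴ m³/s².
r₁ = 7295 km = 7.295×10⁶ m.
r₂ = 26890 km = 2.689×10⁷ m.
Transfer ellipse a_t = (r₁ + r₂)/2 = 1.709×10⁷ m.
At r₁: circular v_c1 = √(μ/r₁) = 7392 m/s; transfer-perigee v_p = √[μ(2/r₁ − 1/a_t)] = 9271 m/s.
Δv₁ = v_p − v_c1 = 1880 m/s.
At r₂: circular v_c2 = √(μ/r₂) = 3850 m/s; transfer-apogee v_a = √[μ(2/r₂ − 1/a_t)] = 2515 m/s.
Δv₂ = v_c2 − v_a = 1335 m/s.
Total Δv = Δv₁ + Δv₂ = 3214 m/s = 3.214 km/s.

Δv_total ≈ 3.21 km/s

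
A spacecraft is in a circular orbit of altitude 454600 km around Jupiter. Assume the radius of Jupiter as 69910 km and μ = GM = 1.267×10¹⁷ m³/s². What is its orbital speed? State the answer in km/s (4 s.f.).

r = 69910 + 454600 = 524510 km = 5.2451×10⁸ m.
For a circular orbit v = √(μ/r) = √(1.267×10¹⁷ / 5.245×10⁸) = √(2.416×10⁸) = 15540 m/s.
That is 15.54 km/s.

v ≈ 15.54 km/s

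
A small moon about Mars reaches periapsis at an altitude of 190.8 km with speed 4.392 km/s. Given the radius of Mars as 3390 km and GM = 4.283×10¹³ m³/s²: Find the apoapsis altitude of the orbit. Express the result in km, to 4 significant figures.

r_p = 3390 + 190.8 = 3580.8 km = 3.581×10⁶ m.
Specific energy ε = v²/2 − μ/r = -2.316×10⁶ J/kg, so a = −μ/(2ε) = 9.246×10⁶ m.
The apsides satisfy r_p + r_a = 2a, so the apoapsis radius is 2a − r_p = 1.491×10⁷ m = 14911 km.
Apoapsis altitude = 14911 − 3390 = 11521 km.

apoapsis altitude ≈ 11520 km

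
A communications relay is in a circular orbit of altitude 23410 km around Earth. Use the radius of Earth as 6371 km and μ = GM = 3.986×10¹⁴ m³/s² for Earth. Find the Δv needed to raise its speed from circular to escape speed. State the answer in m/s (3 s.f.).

r = 6371 + 23410 = 29781 km = 2.9781×10⁷ m.
Circular speed v_c = √(μ/r) = 3658 m/s.
Escape speed v_esc = √(2μ/r) = √2 × v_c = 5174 m/s.
Δv = v_esc − v_c = 1515 m/s.

Δv ≈ 1520 m/s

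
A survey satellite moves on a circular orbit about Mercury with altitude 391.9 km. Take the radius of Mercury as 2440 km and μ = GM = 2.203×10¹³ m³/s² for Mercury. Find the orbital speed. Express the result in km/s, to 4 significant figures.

v ≈ 2.789 km/s

r = 2440 + 391.9 = 2831.9 km = 2.8319×10⁶ m.
For a circular orbit v = √(μ/r) = √(2.203×10¹³ / 2.832×10⁶) = √(7.779×10⁶) = 2789 m/s.
That is 2.789 km/s.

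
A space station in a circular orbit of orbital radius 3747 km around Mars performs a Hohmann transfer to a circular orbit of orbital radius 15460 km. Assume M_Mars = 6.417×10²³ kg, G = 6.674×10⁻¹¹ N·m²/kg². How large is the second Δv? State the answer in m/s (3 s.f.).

Δv ≈ 625 m/s

μ = GM = 6.674×10⁻¹¹ × 6.417×10²³ = 4.283×10¹³ m³/s².
r₁ = 3747 km = 3.747×10⁶ m.
r₂ = 15460 km = 1.546×10⁷ m.
Transfer ellipse a_t = (r₁ + r₂)/2 = 9.604×10⁶ m.
At r₁: circular v_c1 = √(μ/r₁) = 3381 m/s; transfer-periapsis v_p = √[μ(2/r₁ − 1/a_t)] = 4290 m/s.
At r₂: circular v_c2 = √(μ/r₂) = 1664 m/s; transfer-apoapsis v_a = √[μ(2/r₂ − 1/a_t)] = 1040 m/s.
Δv₂ = v_c2 − v_a = 624.8 m/s.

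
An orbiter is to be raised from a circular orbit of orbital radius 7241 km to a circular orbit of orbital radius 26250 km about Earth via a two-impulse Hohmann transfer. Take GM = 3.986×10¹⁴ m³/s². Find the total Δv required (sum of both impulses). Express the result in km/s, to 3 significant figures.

Δv_total ≈ 3.20 km/s

r₁ = 7241 km = 7.241×10⁶ m.
r₂ = 26250 km = 2.625×10⁷ m.
Transfer ellipse a_t = (r₁ + r₂)/2 = 1.675×10⁷ m.
At r₁: circular v_c1 = √(μ/r₁) = 7419 m/s; transfer-perigee v_p = √[μ(2/r₁ − 1/a_t)] = 9289 m/s.
Δv₁ = v_p − v_c1 = 1870 m/s.
At r₂: circular v_c2 = √(μ/r₂) = 3897 m/s; transfer-apogee v_a = √[μ(2/r₂ − 1/a_t)] = 2562 m/s.
Δv₂ = v_c2 − v_a = 1334 m/s.
Total Δv = Δv₁ + Δv₂ = 3204 m/s = 3.204 km/s.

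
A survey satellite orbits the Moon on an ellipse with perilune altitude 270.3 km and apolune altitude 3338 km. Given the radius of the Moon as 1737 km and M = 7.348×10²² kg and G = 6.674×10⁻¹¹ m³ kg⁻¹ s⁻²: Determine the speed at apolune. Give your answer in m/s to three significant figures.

v ≈ 740 m/s

μ = GM = 6.674×10⁻¹¹ × 7.348×10²² = 4.904×10¹² m³/s².
r_p = 1737 + 270.3 = 2007.3 km = 2.0073×10⁶ m.
r_a = 1737 + 3338 = 5075.0 km = 5.0750×10⁶ m.
Semi-major axis a = (r_p + r_a)/2 = 3541.2 km = 3.541×10⁶ m.
Vis-viva: v² = μ(2/r − 1/a) = 4.904×10¹² × (3.941×10⁻⁷ − 2.824×10⁻⁷) = 5.478×10⁵ m²/s².
v = 740.1 m/s.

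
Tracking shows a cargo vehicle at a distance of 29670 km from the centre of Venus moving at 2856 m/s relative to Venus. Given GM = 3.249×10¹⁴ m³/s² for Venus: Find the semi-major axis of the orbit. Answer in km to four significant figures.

a ≈ 23640 km

r = 2.967×10⁷ m.
Vis-viva rearranged: 1/a = 2/r − v²/μ = 6.741×10⁻⁸ − 2.511×10⁻⁸ = 4.230×10⁻⁸ m⁻¹.
a = 2.364×10⁷ m = 23639 km.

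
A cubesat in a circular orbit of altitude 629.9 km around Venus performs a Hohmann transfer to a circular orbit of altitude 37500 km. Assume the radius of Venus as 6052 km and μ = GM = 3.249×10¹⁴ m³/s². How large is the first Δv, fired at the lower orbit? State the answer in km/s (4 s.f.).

r₁ = 6052 + 629.9 = 6681.9 km = 6.6819×10⁶ m.
r₂ = 6052 + 37500 = 43552 km = 4.3552×10⁷ m.
Transfer ellipse a_t = (r₁ + r₂)/2 = 2.512×10⁷ m.
At r₁: circular v_c1 = √(μ/r₁) = 6973 m/s; transfer-periapsis v_p = √[μ(2/r₁ − 1/a_t)] = 9182 m/s.
Δv₁ = v_p − v_c1 = 2209 m/s.
= 2.209 km/s.

Δv ≈ 2.209 km/s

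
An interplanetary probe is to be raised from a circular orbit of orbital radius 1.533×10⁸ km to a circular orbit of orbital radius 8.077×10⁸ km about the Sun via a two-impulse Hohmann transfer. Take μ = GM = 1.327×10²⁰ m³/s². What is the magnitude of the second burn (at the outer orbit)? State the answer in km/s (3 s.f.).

Δv ≈ 5.58 km/s

r₁ = 1.533×10⁸ km = 1.533×10¹¹ m.
r₂ = 8.077×10⁸ km = 8.077×10¹¹ m.
Transfer ellipse a_t = (r₁ + r₂)/2 = 4.805×10¹¹ m.
At r₁: circular v_c1 = √(μ/r₁) = 29420 m/s; transfer-perihelion v_p = √[μ(2/r₁ − 1/a_t)] = 38150 m/s.
At r₂: circular v_c2 = √(μ/r₂) = 12820 m/s; transfer-aphelion v_a = √[μ(2/r₂ − 1/a_t)] = 7240 m/s.
Δv₂ = v_c2 − v_a = 5578 m/s.
= 5.578 km/s.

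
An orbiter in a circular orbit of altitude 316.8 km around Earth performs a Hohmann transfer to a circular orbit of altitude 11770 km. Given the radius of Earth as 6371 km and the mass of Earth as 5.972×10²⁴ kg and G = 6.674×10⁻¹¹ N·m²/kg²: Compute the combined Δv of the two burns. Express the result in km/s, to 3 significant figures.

Δv_total ≈ 2.86 km/s

μ = GM = 6.674×10⁻¹¹ × 5.972×10²⁴ = 3.986×10¹⁴ m³/s².
r₁ = 6371 + 316.8 = 6687.8 km = 6.6878×10⁶ m.
r₂ = 6371 + 11770 = 18141 km = 1.8141×10⁷ m.
Transfer ellipse a_t = (r₁ + r₂)/2 = 1.241×10⁷ m.
At r₁: circular v_c1 = √(μ/r₁) = 7720 m/s; transfer-perigee v_p = √[μ(2/r₁ − 1/a_t)] = 9332 m/s.
Δv₁ = v_p − v_c1 = 1612 m/s.
At r₂: circular v_c2 = √(μ/r₂) = 4687 m/s; transfer-apogee v_a = √[μ(2/r₂ − 1/a_t)] = 3440 m/s.
Δv₂ = v_c2 − v_a = 1247 m/s.
Total Δv = Δv₁ + Δv₂ = 2859 m/s = 2.859 km/s.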